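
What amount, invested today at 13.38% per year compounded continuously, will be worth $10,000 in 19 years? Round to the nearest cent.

P = A·e^(−rt) = 10,000·e^(−2.5422).
e^(−2.5422) ≈ 0.07869308443, so P ≈ 786.9308.

$786.93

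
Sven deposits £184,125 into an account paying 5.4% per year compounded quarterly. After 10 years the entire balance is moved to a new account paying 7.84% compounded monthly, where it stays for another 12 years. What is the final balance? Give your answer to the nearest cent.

Phase 1: 184,125·(1 + 0.0135)^40 ≈ 314,820.4106.
Phase 2: 314,820.4106·(1 + 0.0784/12)^144 ≈ 804,115.0788.

£804,115.08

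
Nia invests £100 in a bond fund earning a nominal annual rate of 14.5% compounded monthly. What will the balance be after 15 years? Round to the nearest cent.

£868.82

Periodic rate = 14.5%/12 = 0.0120833; periods = 12·15 = 180.
A = 100·(1 + 0.145/12)^180 ≈ 100·8.68818694 ≈ 868.8187.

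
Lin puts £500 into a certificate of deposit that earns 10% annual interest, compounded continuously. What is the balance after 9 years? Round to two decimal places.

£1,229.80

A = P·e^(rt) = 500·e^(0.1·9) = 500·e^0.9.
e^0.9 ≈ 2.459603111, so A ≈ 1,229.8016.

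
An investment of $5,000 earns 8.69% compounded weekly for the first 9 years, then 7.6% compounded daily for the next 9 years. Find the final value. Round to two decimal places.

After 9 years at 8.69%: 5,000 × 2.1846316267 ≈ 10,923.1581.
Then 9 years at 7.6%: 10,923.1581 × 1.9816479548 ≈ 21,645.8540.

$21,645.85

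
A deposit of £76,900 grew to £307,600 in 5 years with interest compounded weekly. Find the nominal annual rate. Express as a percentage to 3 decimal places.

The 260-period growth factor is 307,600/76,900 = 4.
r/52 = 4^(1/260) − 1 ≈ 0.00534614, so r ≈ 52·0.00534614 = 27.79993%.

27.800%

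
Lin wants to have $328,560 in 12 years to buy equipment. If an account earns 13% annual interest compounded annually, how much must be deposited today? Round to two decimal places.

$75,800.73

Growth factor = (1 + 0.13)^12 ≈ 4.33452310019.
P = 328,560/4.33452310019 ≈ 75,800.7265.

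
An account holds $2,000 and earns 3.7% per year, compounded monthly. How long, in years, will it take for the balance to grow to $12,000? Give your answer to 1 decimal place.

We need (1 + 0.00308333)^(12t) = 6, so 12t = ln 6 / ln 1.003083 ≈ 582.0066.
t ≈ 582.0066/12 = 48.5005 years.

48.5 years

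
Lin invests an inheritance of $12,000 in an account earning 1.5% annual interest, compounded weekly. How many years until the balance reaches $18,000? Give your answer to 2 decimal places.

We need (1 + 0.000288462)^(52t) = 1.5, so 52t = ln 1.5 / ln 1.000288 ≈ 1405.8151.
t ≈ 1405.8151/52 = 27.0349 years.

27.03 years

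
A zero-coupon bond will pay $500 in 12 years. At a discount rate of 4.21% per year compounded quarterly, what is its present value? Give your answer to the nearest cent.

Periodic rate = 4.21%/4 = 0.010525; 48 periods.
P = 500/(1 + 0.010525)^48 ≈ 500/1.65294723 ≈ 302.4900.

$302.49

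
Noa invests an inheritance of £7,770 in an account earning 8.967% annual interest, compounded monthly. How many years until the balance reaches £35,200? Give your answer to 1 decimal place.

(1 + 0.0074725)^(12t) = 35,200/7,770 = 4.5302.
12t·ln(1 + 0.0074725) = ln(4.5302); 12t = 1.5108/0.00744472 ≈ 202.9326.
t ≈ 16.9110 years.

16.9 years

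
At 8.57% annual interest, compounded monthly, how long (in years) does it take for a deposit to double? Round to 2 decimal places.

(1 + 0.00714167)^(12t) = 2.
12t = ln 2 / ln(1 + 0.00714167) ≈ 0.69315/0.00711629 ≈ 97.4029.
t ≈ 8.1169.

8.12 years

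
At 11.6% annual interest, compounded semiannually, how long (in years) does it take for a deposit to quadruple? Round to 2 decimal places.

(1 + 0.058)^(2t) = 4.
2t = ln 4 / ln(1 + 0.058) ≈ 1.3863/0.0563803 ≈ 24.5883.
t ≈ 12.2941.

12.29 years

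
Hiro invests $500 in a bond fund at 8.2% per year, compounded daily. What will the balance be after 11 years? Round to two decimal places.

Growth factor = (1 + 0.082/365)^4015 ≈ 2.464277583.
A ≈ 500 × 2.464277583 ≈ 1,232.1388.

$1,232.14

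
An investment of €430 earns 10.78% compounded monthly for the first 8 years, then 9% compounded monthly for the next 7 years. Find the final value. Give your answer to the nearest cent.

€1,900.71

Phase 1: 430·(1 + 0.1078/12)^96 ≈ 1,014.6862.
Phase 2: 1,014.6862·(1 + 0.0075)^84 ≈ 1,900.7121.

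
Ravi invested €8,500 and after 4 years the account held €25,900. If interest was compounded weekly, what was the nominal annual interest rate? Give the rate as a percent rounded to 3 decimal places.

27.929%

The 208-period growth factor is 25,900/8,500 = 3.04706.
r/52 = 3.04706^(1/208) − 1 ≈ 0.00537099, so r ≈ 52·0.00537099 = 27.92916%.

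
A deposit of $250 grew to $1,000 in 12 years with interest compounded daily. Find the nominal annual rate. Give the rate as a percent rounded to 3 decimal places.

The 4380-period growth factor is 1,000/250 = 4.
r/365 = 4^(1/4380) − 1 ≈ 0.000316556, so r ≈ 365·0.000316556 = 11.55428%.

11.554%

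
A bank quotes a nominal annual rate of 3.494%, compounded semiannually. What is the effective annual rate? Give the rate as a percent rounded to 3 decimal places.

3.525%

One year is 2 periods at 0.01747 each: (1 + 0.01747)^2 ≈ 1.035245.
EAR = 1.035245 − 1 ≈ 3.52452%.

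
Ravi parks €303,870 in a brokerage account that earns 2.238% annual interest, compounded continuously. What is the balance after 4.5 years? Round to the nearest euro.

€336,067

A = P·e^(rt) = 303,870·e^(0.02238·4.5) = 303,870·e^0.10071.
e^0.10071 ≈ 1.10595586805, so A ≈ 336,066.8096.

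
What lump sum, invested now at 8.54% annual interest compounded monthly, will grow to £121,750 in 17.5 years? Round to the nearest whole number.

Periodic rate = 8.54%/12 = 0.00711667; 210 periods.
P = 121,750/(1 + 0.0854/12)^210 ≈ 121,750/4.43357903985 ≈ 27,460.8841.

£27,461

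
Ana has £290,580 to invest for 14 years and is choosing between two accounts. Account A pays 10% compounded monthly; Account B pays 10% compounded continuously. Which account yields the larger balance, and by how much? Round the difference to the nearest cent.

Account A growth factor: (1 + 0.1/12)^168 ≈ 4.031743339515; balance ≈ 1,171,543.9796.
Account B growth factor: e^(0.1·14) = e^1.4 ≈ 4.055199966845; balance ≈ 1,178,360.0064.
Account B is larger by 6,816.0268.

Account B, by £6,816.03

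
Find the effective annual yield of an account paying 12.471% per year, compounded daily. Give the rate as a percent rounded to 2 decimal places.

One year is 365 periods at 0.000341671 each: (1 + 0.000341671)^365 ≈ 1.132796.
EAR = 1.132796 − 1 ≈ 13.27958%.

13.28%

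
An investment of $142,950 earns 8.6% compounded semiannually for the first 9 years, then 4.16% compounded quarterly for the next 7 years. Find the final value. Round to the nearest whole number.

$407,488

After 9 years at 8.6%: 142,950 × 2.1336223484 ≈ 305,001.3147.
Then 7 years at 4.16%: 305,001.3147 × 1.33602151298 ≈ 407,488.3179.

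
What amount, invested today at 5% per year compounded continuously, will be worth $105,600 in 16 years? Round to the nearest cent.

P = A·e^(−rt) = 105,600·e^(−0.8).
e^(−0.8) ≈ 0.449328964117, so P ≈ 47,449.1386.

$47,449.14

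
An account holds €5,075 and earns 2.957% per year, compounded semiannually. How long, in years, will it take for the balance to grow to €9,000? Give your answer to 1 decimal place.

(1 + 0.014785)^(2t) = 9,000/5,075 = 1.7734.
2t·ln(1 + 0.014785) = ln(1.7734); 2t = 0.5729/0.0146768 ≈ 39.0343.
t ≈ 19.5172 years.

19.5 years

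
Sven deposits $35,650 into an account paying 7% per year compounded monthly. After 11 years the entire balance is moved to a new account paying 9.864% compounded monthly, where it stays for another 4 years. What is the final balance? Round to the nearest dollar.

$113,802

After 11 years at 7%: 35,650 × 2.15493996011 ≈ 76,823.6096.
Then 4 years at 9.864%: 76,823.6096 × 1.48134015853 ≈ 113,801.8980.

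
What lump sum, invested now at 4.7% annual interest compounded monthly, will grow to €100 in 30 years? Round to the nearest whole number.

€24

Growth factor = (1 + 0.047/12)^360 ≈ 4.0846904.
P = 100/4.0846904 ≈ 24.4817.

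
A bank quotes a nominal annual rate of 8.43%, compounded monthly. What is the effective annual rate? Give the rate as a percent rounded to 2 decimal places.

8.76%

One year is 12 periods at 0.007025 each: (1 + 0.007025)^12 ≈ 1.087635.
EAR = 1.087635 − 1 ≈ 8.76346%.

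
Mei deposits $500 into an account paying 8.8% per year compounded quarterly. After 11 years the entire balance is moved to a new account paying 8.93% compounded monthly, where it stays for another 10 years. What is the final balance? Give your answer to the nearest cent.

After 11 years at 8.8%: 500 × 2.605190076 ≈ 1,302.5950.
Then 10 years at 8.93%: 1,302.5950 × 2.434383858 ≈ 3,171.0163.

$3,171.02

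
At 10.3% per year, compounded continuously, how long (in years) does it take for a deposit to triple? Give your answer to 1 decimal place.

10.7 years

e^(0.103t) = 3, so 0.103t = ln 3 ≈ 1.0986.
t ≈ 1.0986/0.103 ≈ 10.6661.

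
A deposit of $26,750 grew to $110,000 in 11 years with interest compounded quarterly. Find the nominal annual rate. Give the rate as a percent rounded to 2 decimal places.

13.06%

(1 + r/4)^44 = 110,000/26,750 = 4.11215.
1 + r/4 = 4.11215^(1/44) ≈ 1.032657, so r/4 ≈ 0.032657.
r ≈ 4·0.032657 = 13.06282%.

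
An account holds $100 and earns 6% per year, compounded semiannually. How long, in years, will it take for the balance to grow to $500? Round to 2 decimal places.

27.22 years

(1 + 0.03)^(2t) = 500/100 = 5.
2t·ln(1 + 0.03) = ln(5); 2t = 1.6094/0.0295588 ≈ 54.4487.
t ≈ 27.2243 years.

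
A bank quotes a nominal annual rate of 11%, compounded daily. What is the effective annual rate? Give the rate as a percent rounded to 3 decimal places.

EAR = (1 + 11%/365)^365 − 1 = (1 + 0.00030137)^365 − 1.
(1 + 0.00030137)^365 ≈ 1.11626, so EAR ≈ 11.62596%.

11.626%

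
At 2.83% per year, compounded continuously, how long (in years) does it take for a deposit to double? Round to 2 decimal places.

24.49 years

e^(0.0283t) = 2, so 0.0283t = ln 2 ≈ 0.69315.
t ≈ 0.69315/0.0283 ≈ 24.4928.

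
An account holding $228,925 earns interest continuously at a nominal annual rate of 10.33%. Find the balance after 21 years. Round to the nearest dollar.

A = P·e^(rt) = 228,925·e^(0.1033·21) = 228,925·e^2.1693.
e^2.1693 ≈ 8.752155387191, so A ≈ 2,003,587.1720.

$2,003,587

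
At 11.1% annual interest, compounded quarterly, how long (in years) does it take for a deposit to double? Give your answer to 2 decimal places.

(1 + 0.02775)^(4t) = 2.
4t = ln 2 / ln(1 + 0.02775) ≈ 0.69315/0.0273719 ≈ 25.3233.
t ≈ 6.3308.

6.33 years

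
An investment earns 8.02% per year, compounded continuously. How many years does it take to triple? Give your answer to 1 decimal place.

13.7 years

e^(0.0802t) = 3, so 0.0802t = ln 3 ≈ 1.0986.
t ≈ 1.0986/0.0802 ≈ 13.6984.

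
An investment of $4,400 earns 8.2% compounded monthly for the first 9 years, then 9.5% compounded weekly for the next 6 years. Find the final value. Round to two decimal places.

$16,225.34

Phase 1: 4,400·(1 + 0.082/12)^108 ≈ 9,180.6175.
Phase 2: 9,180.6175·(1 + 0.095/52)^312 ≈ 16,225.3434.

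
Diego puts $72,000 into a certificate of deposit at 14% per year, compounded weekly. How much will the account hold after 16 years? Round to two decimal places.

$674,287.20

Periodic rate = 14%/52 = 0.00269231; periods = 52·16 = 832.
A = 72,000·(1 + 0.14/52)^832 ≈ 72,000·9.36510002634 ≈ 674,287.2019.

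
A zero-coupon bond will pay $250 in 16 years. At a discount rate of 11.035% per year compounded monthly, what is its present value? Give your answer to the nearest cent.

$43.12

Growth factor = (1 + 0.11035/12)^192 ≈ 5.79810619.
P = 250/5.79810619 ≈ 43.1175.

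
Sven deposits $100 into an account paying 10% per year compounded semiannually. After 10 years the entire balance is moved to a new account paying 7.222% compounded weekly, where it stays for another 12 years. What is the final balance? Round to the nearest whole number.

Phase 1: 100·(1 + 0.05)^20 ≈ 265.3298.
Phase 2: 265.3298·(1 + 0.07222/52)^624 ≈ 630.8147.

$631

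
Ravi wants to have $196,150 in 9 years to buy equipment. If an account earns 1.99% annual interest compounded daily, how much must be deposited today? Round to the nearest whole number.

Periodic rate = 1.99%/365 = 0.0000545205; 3285 periods.
P = 196,150/(1 + 0.0199/365)^3285 ≈ 196,150/1.19613451251 ≈ 163,986.5734.

$163,987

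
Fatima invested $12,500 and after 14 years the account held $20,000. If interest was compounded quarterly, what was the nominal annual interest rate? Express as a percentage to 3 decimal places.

(1 + r/4)^56 = 20,000/12,500 = 1.6.
1 + r/4 = 1.6^(1/56) ≈ 1.008428, so r/4 ≈ 0.00842824.
r ≈ 4·0.00842824 = 3.37130%.

3.371%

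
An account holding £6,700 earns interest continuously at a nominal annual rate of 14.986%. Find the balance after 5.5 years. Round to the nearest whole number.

A = P·e^(rt) = 6,700·e^(0.14986·5.5) = 6,700·e^0.82423.
e^0.82423 ≈ 2.2801243934, so A ≈ 15,276.8334.

£15,277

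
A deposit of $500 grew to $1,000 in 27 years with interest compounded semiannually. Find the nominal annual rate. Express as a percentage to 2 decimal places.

2.58%

(1 + r/2)^54 = 1,000/500 = 2.
1 + r/2 = 2^(1/54) ≈ 1.012919, so r/2 ≈ 0.0129188.
r ≈ 2·0.0129188 = 2.58376%.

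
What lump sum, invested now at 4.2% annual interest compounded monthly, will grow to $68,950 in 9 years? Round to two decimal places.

$47,277.83

Growth factor = (1 + 0.0035)^108 ≈ 1.4584001387.
P = 68,950/1.4584001387 ≈ 47,277.8342.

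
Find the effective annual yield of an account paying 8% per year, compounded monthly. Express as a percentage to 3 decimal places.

One year is 12 periods at 0.00666667 each: (1 + 0.00666667)^12 ≈ 1.083.
EAR = 1.083 − 1 ≈ 8.29995%.

8.300%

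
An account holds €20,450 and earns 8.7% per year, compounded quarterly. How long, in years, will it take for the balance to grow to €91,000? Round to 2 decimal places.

17.35 years

We need (1 + 0.02175)^(4t) = 4.4499, so 4t = ln 4.4499 / ln 1.02175 ≈ 69.3818.
t ≈ 69.3818/4 = 17.3454 years.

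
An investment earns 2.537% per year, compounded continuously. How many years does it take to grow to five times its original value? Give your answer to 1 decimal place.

e^(0.02537t) = 5, so 0.02537t = ln 5 ≈ 1.6094.
t ≈ 1.6094/0.02537 ≈ 63.4386.

63.4 years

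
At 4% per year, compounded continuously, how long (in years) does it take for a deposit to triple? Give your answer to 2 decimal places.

e^(0.04t) = 3, so 0.04t = ln 3 ≈ 1.0986.
t ≈ 1.0986/0.04 ≈ 27.4653.

27.47 years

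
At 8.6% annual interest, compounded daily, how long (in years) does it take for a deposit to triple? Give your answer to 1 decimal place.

12.8 years

(1 + 0.000235616)^(365t) = 3.
365t = ln 3 / ln(1 + 0.000235616) ≈ 1.0986/0.000235589 ≈ 4663.2642.
t ≈ 12.7761.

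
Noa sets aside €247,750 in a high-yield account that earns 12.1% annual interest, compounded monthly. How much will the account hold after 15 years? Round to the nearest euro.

€1,507,685

Periodic rate = 12.1%/12 = 0.0100833; periods = 12·15 = 180.
A = 247,750·(1 + 0.121/12)^180 ≈ 247,750·6.085509333551 ≈ 1,507,684.9374.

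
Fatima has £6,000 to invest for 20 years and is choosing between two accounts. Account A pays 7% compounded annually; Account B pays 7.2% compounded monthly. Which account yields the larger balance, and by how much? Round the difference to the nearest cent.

Account A growth factor: (1 + 0.07)^20 ≈ 3.8696844625; balance ≈ 23,218.1068.
Account B growth factor: (1 + 0.006)^240 ≈ 4.2025740332; balance ≈ 25,215.4442.
Account B is larger by 1,997.3374.

Account B, by £1,997.34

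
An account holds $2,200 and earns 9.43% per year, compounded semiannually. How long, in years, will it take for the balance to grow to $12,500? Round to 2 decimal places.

(1 + 0.04715)^(2t) = 12,500/2,200 = 5.6818.
2t·ln(1 + 0.04715) = ln(5.6818); 2t = 1.7373/0.0460722 ≈ 37.7076.
t ≈ 18.8538 years.

18.85 years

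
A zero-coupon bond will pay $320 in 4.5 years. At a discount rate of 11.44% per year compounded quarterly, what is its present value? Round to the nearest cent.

$192.62

Periodic rate = 11.44%/4 = 0.0286; 18 periods.
P = 320/(1 + 0.0286)^18 ≈ 320/1.66125905 ≈ 192.6250.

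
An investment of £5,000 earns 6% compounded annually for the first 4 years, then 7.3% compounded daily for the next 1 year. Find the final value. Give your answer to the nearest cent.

£6,790.38

After 4 years at 6%: 5,000 × 1.26247696 ≈ 6,312.3848.
Then 1 years at 7.3%: 6,312.3848 × 1.075722685 ≈ 6,790.3755.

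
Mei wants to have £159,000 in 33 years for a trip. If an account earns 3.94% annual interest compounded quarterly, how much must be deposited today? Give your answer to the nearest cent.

Growth factor = (1 + 0.00985)^132 ≈ 3.64675691554.
P = 159,000/3.64675691554 ≈ 43,600.3835.

£43,600.38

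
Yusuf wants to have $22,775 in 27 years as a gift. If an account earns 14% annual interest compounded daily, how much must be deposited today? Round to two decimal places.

$520.16

Periodic rate = 14%/365 = 0.000383562; 9855 periods.
P = 22,775/(1 + 0.14/365)^9855 ≈ 22,775/43.784297731 ≈ 520.1636.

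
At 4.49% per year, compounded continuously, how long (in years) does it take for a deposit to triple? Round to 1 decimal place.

e^(0.0449t) = 3, so 0.0449t = ln 3 ≈ 1.0986.
t ≈ 1.0986/0.0449 ≈ 24.4680.

24.5 years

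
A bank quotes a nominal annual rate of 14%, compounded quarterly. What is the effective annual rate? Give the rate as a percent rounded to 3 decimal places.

14.752%

One year is 4 periods at 0.035 each: (1 + 0.035)^4 ≈ 1.147523.
EAR = 1.147523 − 1 ≈ 14.75230%.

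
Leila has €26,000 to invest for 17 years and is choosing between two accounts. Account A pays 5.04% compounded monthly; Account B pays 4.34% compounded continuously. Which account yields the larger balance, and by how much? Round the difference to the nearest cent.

Account A, by €6,761.52

Account A growth factor: (1 + 0.0042)^204 ≈ 2.3513878826; balance ≈ 61,136.0849.
Account B growth factor: e^(0.0434·17) = e^0.7378 ≈ 2.0913295248; balance ≈ 54,374.5676.
Account A is larger by 6,761.5173.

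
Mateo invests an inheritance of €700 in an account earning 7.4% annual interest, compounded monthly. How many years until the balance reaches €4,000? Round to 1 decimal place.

We need (1 + 0.00616667)^(12t) = 5.7143, so 12t = ln 5.7143 / ln 1.006167 ≈ 283.5143.
t ≈ 283.5143/12 = 23.6262 years.

23.6 years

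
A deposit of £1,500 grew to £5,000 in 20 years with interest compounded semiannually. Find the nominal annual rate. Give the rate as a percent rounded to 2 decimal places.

6.11%

(1 + r/2)^40 = 5,000/1,500 = 3.33333.
1 + r/2 = 3.33333^(1/40) ≈ 1.030557, so r/2 ≈ 0.0305569.
r ≈ 2·0.0305569 = 6.11138%.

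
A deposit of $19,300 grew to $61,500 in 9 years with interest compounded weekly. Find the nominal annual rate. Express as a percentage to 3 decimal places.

(1 + r/52)^468 = 61,500/19,300 = 3.18653.
1 + r/52 = 3.18653^(1/468) ≈ 1.002479, so r/52 ≈ 0.00247942.
r ≈ 52·0.00247942 = 12.89298%.

12.893%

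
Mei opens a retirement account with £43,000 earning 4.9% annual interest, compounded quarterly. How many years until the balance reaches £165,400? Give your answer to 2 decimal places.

27.66 years

We need (1 + 0.01225)^(4t) = 3.8465, so 4t = ln 3.8465 / ln 1.01225 ≈ 110.6450.
t ≈ 110.6450/4 = 27.6613 years.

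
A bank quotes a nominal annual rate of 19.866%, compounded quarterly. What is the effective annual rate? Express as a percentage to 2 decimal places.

One year is 4 periods at 0.049665 each: (1 + 0.049665)^4 ≈ 1.213956.
EAR = 1.213956 − 1 ≈ 21.39558%.

21.40%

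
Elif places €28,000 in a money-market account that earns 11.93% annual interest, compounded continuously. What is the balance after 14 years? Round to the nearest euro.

A = P·e^(rt) = 28,000·e^(0.1193·14) = 28,000·e^1.6702.
e^1.6702 ≈ 5.31323033699, so A ≈ 148,770.4494.

€148,770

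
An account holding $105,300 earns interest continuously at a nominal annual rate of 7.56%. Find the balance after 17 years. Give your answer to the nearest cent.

$380,700.67

A = P·e^(rt) = 105,300·e^(0.0756·17) = 105,300·e^1.2852.
e^1.2852 ≈ 3.61539096311, so A ≈ 380,700.6684.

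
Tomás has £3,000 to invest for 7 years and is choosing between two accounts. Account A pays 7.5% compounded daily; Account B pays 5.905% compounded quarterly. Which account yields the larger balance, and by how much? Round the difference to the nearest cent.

Account A, by £549.16

Account A growth factor: (1 + 0.075/365)^2555 ≈ 1.690367683; balance ≈ 5,071.1030.
Account B growth factor: (1 + 0.0147625)^28 ≈ 1.507313096; balance ≈ 4,521.9393.
Account A is larger by 549.1638.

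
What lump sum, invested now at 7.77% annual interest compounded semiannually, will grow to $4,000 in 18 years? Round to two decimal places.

$1,014.28

Growth factor = (1 + 0.03885)^36 ≈ 3.94368654.
P = 4,000/3.94368654 ≈ 1,014.2794.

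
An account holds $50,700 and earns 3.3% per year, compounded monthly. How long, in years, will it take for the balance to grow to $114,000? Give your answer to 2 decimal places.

24.59 years

We need (1 + 0.00275)^(12t) = 2.2485, so 12t = ln 2.2485 / ln 1.00275 ≈ 295.0495.
t ≈ 295.0495/12 = 24.5875 years.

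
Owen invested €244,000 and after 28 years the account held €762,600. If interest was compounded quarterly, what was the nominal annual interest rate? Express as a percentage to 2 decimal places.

4.09%

(1 + r/4)^112 = 762,600/244,000 = 3.12541.
1 + r/4 = 3.12541^(1/112) ≈ 1.010227, so r/4 ≈ 0.0102266.
r ≈ 4·0.0102266 = 4.09065%.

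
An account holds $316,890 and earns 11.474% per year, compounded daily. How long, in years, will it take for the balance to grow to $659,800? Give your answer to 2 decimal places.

We need (1 + 0.000314356)^(365t) = 2.0821, so 365t = ln 2.0821 / ln 1.000314 ≈ 2333.3321.
t ≈ 2333.3321/365 = 6.3927 years.

6.39 years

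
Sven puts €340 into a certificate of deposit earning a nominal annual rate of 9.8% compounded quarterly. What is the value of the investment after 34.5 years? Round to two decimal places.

Periodic rate = 9.8%/4 = 0.0245; periods = 4·34.5 = 138.
A = 340·(1 + 0.0245)^138 ≈ 340·28.22609882 ≈ 9,596.8736.

€9,596.87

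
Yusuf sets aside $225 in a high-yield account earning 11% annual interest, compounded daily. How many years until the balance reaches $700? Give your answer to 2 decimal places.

We need (1 + 0.00030137)^(365t) = 3.1111, so 365t = ln 3.1111 / ln 1.000301 ≈ 3766.6372.
t ≈ 3766.6372/365 = 10.3196 years.

10.32 years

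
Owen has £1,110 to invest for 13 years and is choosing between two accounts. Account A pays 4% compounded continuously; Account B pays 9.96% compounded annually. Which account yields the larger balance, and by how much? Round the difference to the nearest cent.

Account B, by £1,946.89

Account A growth factor: e^(0.04·13) = e^0.52 ≈ 1.68202765; balance ≈ 1,867.0507.
Account B growth factor: (1 + 0.0996)^13 ≈ 3.435986946; balance ≈ 3,813.9455.
Account B is larger by 1,946.8948.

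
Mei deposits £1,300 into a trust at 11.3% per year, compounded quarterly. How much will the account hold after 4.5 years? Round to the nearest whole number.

£2,146

Growth factor = (1 + 0.02825)^18 ≈ 1.651113496.
A ≈ 1,300 × 1.651113496 ≈ 2,146.4475.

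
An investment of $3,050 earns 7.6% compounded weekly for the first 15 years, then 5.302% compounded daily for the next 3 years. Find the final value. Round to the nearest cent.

$11,171.41

After 15 years at 7.6%: 3,050 × 3.1241671445 ≈ 9,528.7098.
Then 3 years at 5.302%: 9,528.7098 × 1.1723947462 ≈ 11,171.4093.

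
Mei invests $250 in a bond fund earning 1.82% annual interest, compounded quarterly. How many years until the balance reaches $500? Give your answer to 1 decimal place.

(1 + 0.00455)^(4t) = 500/250 = 2.
4t·ln(1 + 0.00455) = ln(2); 4t = 0.69315/0.00453968 ≈ 152.6864.
t ≈ 38.1716 years.

38.2 years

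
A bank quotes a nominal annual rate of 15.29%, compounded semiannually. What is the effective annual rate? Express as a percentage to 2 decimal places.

One year is 2 periods at 0.07645 each: (1 + 0.07645)^2 ≈ 1.158745.
EAR = 1.158745 − 1 ≈ 15.87446%.

15.87%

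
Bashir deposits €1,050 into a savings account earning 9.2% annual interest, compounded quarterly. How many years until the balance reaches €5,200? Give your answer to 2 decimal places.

17.59 years

(1 + 0.023)^(4t) = 5,200/1,050 = 4.9524.
4t·ln(1 + 0.023) = ln(4.9524); 4t = 1.5999/0.0227395 ≈ 70.3564.
t ≈ 17.5891 years.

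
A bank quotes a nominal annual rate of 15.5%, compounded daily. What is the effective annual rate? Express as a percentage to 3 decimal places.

One year is 365 periods at 0.000424658 each: (1 + 0.000424658)^365 ≈ 1.16762.
EAR = 1.16762 − 1 ≈ 16.76195%.

16.762%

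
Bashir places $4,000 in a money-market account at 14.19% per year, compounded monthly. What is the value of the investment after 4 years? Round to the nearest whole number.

$7,033

Periodic rate = 14.19%/12 = 0.011825; periods = 12·4 = 48.
A = 4,000·(1 + 0.011825)^48 ≈ 4,000·1.758164362 ≈ 7,032.6574.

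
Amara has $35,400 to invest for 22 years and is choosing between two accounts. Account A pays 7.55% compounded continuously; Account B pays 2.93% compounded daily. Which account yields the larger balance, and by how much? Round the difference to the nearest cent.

Account A, by $118,922.66

Account A growth factor: e^(0.0755·22) = e^1.661 ≈ 5.26457278582; balance ≈ 186,365.8766.
Account B growth factor: (1 + 0.0293/365)^8030 ≈ 1.9051754976; balance ≈ 67,443.2126.
Account A is larger by 118,922.6640.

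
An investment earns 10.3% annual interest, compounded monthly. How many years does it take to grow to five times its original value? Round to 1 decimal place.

15.7 years

(1 + 0.00858333)^(12t) = 5.
12t = ln 5 / ln(1 + 0.00858333) ≈ 1.6094/0.00854671 ≈ 188.3109.
t ≈ 15.6926.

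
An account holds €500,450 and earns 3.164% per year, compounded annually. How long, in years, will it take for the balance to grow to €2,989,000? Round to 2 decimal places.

We need (1 + 0.03164)^t = 5.9726, so t = ln 5.9726 / ln 1.03164 ≈ 57.3740.

57.37 years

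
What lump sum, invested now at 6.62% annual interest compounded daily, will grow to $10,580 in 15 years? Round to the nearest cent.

Periodic rate = 6.62%/365 = 0.00018137; 5475 periods.
P = 10,580/(1 + 0.0662/365)^5475 ≈ 10,580/2.6990772646 ≈ 3,919.8581.

$3,919.86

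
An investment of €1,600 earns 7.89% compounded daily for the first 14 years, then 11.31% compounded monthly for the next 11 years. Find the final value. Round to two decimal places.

After 14 years at 7.89%: 1,600 × 3.0176567802 ≈ 4,828.2508.
Then 11 years at 11.31%: 4,828.2508 × 3.4496533867 ≈ 16,655.7919.

€16,655.79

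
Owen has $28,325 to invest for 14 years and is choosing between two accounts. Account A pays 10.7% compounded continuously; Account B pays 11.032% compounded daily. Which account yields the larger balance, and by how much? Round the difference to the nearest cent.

A: e^(0.107·14) = e^1.498 ≈ 4.4727346496, so 28,325 × 4.4727346496 ≈ 126,690.2090.
B: (1 + 0.11032/365)^5110 ≈ 4.6844412273, so 28,325 × 4.6844412273 ≈ 132,686.7978.
Difference ≈ 5,996.5888 in favor of B.

Account B, by $5,996.59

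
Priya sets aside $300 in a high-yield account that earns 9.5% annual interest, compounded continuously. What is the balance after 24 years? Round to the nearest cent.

$2,933.00

A = P·e^(rt) = 300·e^(0.095·24) = 300·e^2.28.
e^2.28 ≈ 9.77668041, so A ≈ 2,933.0041.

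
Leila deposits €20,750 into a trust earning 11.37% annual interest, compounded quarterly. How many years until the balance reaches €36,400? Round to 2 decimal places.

5.01 years

(1 + 0.028425)^(4t) = 36,400/20,750 = 1.7542.
4t·ln(1 + 0.028425) = ln(1.7542); 4t = 0.56202/0.0280285 ≈ 20.0518.
t ≈ 5.0130 years.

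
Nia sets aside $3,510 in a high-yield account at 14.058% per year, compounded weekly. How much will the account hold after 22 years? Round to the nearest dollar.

Periodic rate = 14.058%/52 = 0.00270346; periods = 52·22 = 1144.
A = 3,510·(1 + 0.14058/52)^1144 ≈ 3,510·21.94604499 ≈ 77,030.6179.

$77,031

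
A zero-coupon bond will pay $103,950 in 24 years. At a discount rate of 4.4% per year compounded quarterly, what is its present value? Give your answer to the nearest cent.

Growth factor = (1 + 0.011)^96 ≈ 2.85832058318.
P = 103,950/2.85832058318 ≈ 36,367.5092.

$36,367.51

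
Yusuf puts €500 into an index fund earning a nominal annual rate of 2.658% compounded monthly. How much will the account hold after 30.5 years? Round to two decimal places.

Growth factor = (1 + 0.002215)^366 ≈ 2.247443807.
A ≈ 500 × 2.247443807 ≈ 1,123.7219.

€1,123.72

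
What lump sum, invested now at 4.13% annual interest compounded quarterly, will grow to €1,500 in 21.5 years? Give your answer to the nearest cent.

Growth factor = (1 + 0.010325)^86 ≈ 2.41910411.
P = 1,500/2.41910411 ≈ 620.0643.

€620.06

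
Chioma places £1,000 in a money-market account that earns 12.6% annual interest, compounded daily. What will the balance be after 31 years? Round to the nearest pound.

Periodic rate = 12.6%/365 = 0.000345205; periods = 365·31 = 11315.
A = 1,000·(1 + 0.126/365)^11315 ≈ 1,000·49.666266928 ≈ 49,666.2669.

£49,666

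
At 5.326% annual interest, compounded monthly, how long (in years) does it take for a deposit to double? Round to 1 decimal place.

(1 + 0.00443833)^(12t) = 2.
12t = ln 2 / ln(1 + 0.00443833) ≈ 0.69315/0.00442851 ≈ 156.5192.
t ≈ 13.0433.

13.0 years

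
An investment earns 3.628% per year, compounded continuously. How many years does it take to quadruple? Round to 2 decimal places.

38.21 years

e^(0.03628t) = 4, so 0.03628t = ln 4 ≈ 1.3863.
t ≈ 1.3863/0.03628 ≈ 38.2110.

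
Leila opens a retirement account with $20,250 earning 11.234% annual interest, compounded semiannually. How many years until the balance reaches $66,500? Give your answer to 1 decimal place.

10.9 years

We need (1 + 0.05617)^(2t) = 3.284, so 2t = ln 3.284 / ln 1.05617 ≈ 21.7578.
t ≈ 21.7578/2 = 10.8789 years.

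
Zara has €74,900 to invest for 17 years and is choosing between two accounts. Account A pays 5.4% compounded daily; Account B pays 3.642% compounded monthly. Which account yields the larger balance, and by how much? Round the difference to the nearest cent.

Account A, by €48,573.96

A: (1 + 0.054/365)^6205 ≈ 2.50410678939, so 74,900 × 2.50410678939 ≈ 187,557.5985.
B: (1 + 0.003035)^204 ≈ 1.8555893449, so 74,900 × 1.8555893449 ≈ 138,983.6419.
Difference ≈ 48,573.9566 in favor of A.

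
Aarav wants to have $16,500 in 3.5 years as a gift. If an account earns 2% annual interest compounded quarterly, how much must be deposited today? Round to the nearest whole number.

Growth factor = (1 + 0.005)^14 ≈ 1.0723211319.
P = 16,500/1.0723211319 ≈ 15,387.1816.

$15,387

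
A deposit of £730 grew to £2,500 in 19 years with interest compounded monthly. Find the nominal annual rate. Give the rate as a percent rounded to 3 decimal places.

The 228-period growth factor is 2,500/730 = 3.42466.
r/12 = 3.42466^(1/228) − 1 ≈ 0.00541373, so r ≈ 12·0.00541373 = 6.49648%.

6.496%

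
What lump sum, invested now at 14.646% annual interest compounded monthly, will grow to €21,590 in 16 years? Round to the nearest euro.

Periodic rate = 14.646%/12 = 0.012205; 192 periods.
P = 21,590/(1 + 0.012205)^192 ≈ 21,590/10.269465194 ≈ 2,102.3490.

€2,102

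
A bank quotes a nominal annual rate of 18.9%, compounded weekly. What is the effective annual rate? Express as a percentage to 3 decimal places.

20.763%

EAR = (1 + 18.9%/52)^52 − 1 = (1 + 0.00363462)^52 − 1.
(1 + 0.00363462)^52 ≈ 1.207627, so EAR ≈ 20.76271%.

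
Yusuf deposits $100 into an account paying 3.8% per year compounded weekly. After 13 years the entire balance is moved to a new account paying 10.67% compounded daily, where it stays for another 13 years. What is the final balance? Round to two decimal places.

Phase 1: 100·(1 + 0.038/52)^676 ≈ 163.8563.
Phase 2: 163.8563·(1 + 0.1067/365)^4745 ≈ 655.8205.

$655.82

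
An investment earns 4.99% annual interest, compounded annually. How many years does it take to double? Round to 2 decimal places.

14.23 years

(1 + 0.0499)^t = 2.
t = ln 2 / ln(1 + 0.0499) ≈ 0.69315/0.0486949 ≈ 14.2345.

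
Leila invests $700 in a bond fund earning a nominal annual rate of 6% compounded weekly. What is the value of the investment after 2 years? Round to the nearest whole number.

$789

Growth factor = (1 + 0.06/52)^104 ≈ 1.12741886.
A ≈ 700 × 1.12741886 ≈ 789.1932.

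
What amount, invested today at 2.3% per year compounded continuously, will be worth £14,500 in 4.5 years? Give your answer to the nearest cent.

P = A·e^(−rt) = 14,500·e^(−0.1035).
e^(−0.1035) ≈ 0.90167602274, so P ≈ 13,074.3023.

£13,074.30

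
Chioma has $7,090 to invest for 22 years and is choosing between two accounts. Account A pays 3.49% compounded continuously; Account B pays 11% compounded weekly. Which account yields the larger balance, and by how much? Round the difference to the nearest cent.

Account A growth factor: e^(0.0349·22) = e^0.7678 ≈ 2.1550199908; balance ≈ 15,279.0917.
Account B growth factor: (1 + 0.11/52)^1144 ≈ 11.217151475; balance ≈ 79,529.6040.
Account B is larger by 64,250.5122.

Account B, by $64,250.51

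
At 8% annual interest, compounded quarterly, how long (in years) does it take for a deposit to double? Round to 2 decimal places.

8.75 years

(1 + 0.02)^(4t) = 2.
4t = ln 2 / ln(1 + 0.02) ≈ 0.69315/0.0198026 ≈ 35.0028.
t ≈ 8.7507.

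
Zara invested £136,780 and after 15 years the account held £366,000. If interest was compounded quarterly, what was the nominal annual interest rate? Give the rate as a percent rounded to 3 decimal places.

6.616%

(1 + r/4)^60 = 366,000/136,780 = 2.67583.
1 + r/4 = 2.67583^(1/60) ≈ 1.01654, so r/4 ≈ 0.0165396.
r ≈ 4·0.0165396 = 6.61585%.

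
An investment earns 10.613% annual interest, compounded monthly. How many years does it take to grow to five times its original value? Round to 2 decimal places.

15.23 years

(1 + 0.00884417)^(12t) = 5.
12t = ln 5 / ln(1 + 0.00884417) ≈ 1.6094/0.00880529 ≈ 182.7809.
t ≈ 15.2317.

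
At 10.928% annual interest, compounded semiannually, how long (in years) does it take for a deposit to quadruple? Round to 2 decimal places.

13.03 years

(1 + 0.05464)^(2t) = 4.
2t = ln 4 / ln(1 + 0.05464) ≈ 1.3863/0.0531995 ≈ 26.0584.
t ≈ 13.0292.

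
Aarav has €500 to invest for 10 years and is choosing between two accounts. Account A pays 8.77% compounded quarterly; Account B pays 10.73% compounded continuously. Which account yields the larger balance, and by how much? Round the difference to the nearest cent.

Account B, by €271.57

Account A growth factor: (1 + 0.021925)^40 ≈ 2.381008513; balance ≈ 1,190.5043.
Account B growth factor: e^(0.1073·10) = e^1.073 ≈ 2.924138771; balance ≈ 1,462.0694.
Account B is larger by 271.5651.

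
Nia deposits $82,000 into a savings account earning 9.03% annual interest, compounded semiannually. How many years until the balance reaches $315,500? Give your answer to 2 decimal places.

15.26 years

We need (1 + 0.04515)^(2t) = 3.8476, so 2t = ln 3.8476 / ln 1.04515 ≈ 30.5124.
t ≈ 30.5124/2 = 15.2562 years.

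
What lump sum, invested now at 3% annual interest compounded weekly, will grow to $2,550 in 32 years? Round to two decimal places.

Periodic rate = 3%/52 = 0.000576923; 1664 periods.
P = 2,550/(1 + 0.03/52)^1664 ≈ 2,550/2.610973613 ≈ 976.6472.

$976.65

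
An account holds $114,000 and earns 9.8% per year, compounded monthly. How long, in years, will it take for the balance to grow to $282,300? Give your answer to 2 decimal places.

9.29 years

We need (1 + 0.00816667)^(12t) = 2.4763, so 12t = ln 2.4763 / ln 1.008167 ≈ 111.4861.
t ≈ 111.4861/12 = 9.2905 years.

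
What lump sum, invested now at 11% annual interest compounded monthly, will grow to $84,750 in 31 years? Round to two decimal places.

Periodic rate = 11%/12 = 0.00916667; 372 periods.
P = 84,750/(1 + 0.11/12)^372 ≈ 84,750/29.798727553 ≈ 2,844.0812.

$2,844.08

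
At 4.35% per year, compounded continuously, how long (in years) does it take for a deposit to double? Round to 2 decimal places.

15.93 years

e^(0.0435t) = 2, so 0.0435t = ln 2 ≈ 0.69315.
t ≈ 0.69315/0.0435 ≈ 15.9344.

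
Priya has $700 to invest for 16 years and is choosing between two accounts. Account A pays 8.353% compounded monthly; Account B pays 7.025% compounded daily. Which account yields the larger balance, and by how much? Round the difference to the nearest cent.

Account A, by $497.87

Account A growth factor: (1 + 0.08353/12)^192 ≈ 3.788044664; balance ≈ 2,651.6313.
Account B growth factor: (1 + 0.07025/365)^5840 ≈ 3.076805391; balance ≈ 2,153.7638.
Account A is larger by 497.8675.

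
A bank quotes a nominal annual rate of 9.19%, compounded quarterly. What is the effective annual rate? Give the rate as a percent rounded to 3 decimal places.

9.512%

One year is 4 periods at 0.022975 each: (1 + 0.022975)^4 ≈ 1.095116.
EAR = 1.095116 − 1 ≈ 9.51159%.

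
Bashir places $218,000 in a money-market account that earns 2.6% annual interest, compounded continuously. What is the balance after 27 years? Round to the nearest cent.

$439,876.96

A = P·e^(rt) = 218,000·e^(0.026·27) = 218,000·e^0.702.
e^0.702 ≈ 2.01778424308, so A ≈ 439,876.9650.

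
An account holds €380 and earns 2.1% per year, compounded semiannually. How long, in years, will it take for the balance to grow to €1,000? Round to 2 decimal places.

We need (1 + 0.0105)^(2t) = 2.6316, so 2t = ln 2.6316 / ln 1.0105 ≈ 92.6338.
t ≈ 92.6338/2 = 46.3169 years.

46.32 years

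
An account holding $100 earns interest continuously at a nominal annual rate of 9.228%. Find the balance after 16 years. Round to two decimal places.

$437.75

A = P·e^(rt) = 100·e^(0.09228·16) = 100·e^1.47648.
e^1.47648 ≈ 4.3775097, so A ≈ 437.7510.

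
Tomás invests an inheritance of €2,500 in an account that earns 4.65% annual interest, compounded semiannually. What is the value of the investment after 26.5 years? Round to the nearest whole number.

Periodic rate = 4.65%/2 = 0.02325; periods = 2·26.5 = 53.
A = 2,500·(1 + 0.02325)^53 ≈ 2,500·3.380904674 ≈ 8,452.2617.

€8,452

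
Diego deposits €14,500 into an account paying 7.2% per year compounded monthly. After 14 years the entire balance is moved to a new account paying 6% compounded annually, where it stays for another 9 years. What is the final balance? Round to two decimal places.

€66,923.95

After 14 years at 7.2%: 14,500 × 2.7318746044 ≈ 39,612.1818.
Then 9 years at 6%: 39,612.1818 × 1.689478959 ≈ 66,923.9476.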